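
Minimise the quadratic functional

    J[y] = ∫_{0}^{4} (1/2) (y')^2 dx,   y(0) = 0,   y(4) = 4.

The Lagrangian is L = (1/2) (y')^2.
Compute ∂L/∂y = 0, ∂L/∂y' = y'.
The Euler-Lagrange equation d/dx(∂L/∂y') − ∂L/∂y = 0 reduces to
    y'' = 0.
Its general solution is
    y(x) = A x + B,
with A, B fixed by the endpoint conditions.
Applying the endpoint conditions y(0) = 0 and y(4) = 4: solve A·0 + B = 0 and A·4 + B = 4. Subtracting gives A(4 − 0) = 4 − 0, so A = 1, and B = 0 − A·0 = 0. Therefore
    y(x) = x.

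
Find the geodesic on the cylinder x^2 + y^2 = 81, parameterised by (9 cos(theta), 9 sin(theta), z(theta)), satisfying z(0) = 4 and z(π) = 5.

Parameterise the cylinder of radius R = 9 as
    r(θ) = (9 cos θ, 9 sin θ, z(θ)).
The arc-length element is
    ds = sqrt(81 + (dz/dθ)^2) dθ,
so the Lagrangian is L = sqrt(81 + z'^2).
L depends on z' only, not on z or θ, so ∂L/∂z = 0 and
    ∂L/∂z' = z' / sqrt(81 + z'^2).
The Euler-Lagrange equation gives
    d/dθ( z' / sqrt(81 + z'^2) ) = 0,
so z' is constant. Integrating once:
    z(θ) = a θ + b,
a helix on the cylinder (a straight line when the cylinder is unrolled). The constants a, b are determined by the endpoint conditions.
With endpoint conditions z(0) = 4 and z(π) = 5: from z(0) = b we get b = 4, and a·π + 4 = 5 gives a = 1/π, so
    z(θ) = (1/π) θ + 4.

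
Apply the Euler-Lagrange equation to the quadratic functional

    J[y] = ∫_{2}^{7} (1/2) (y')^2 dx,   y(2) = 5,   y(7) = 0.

The Lagrangian is L = (1/2) (y')^2.
Compute ∂L/∂y = 0, ∂L/∂y' = y'.
The Euler-Lagrange equation d/dx(∂L/∂y') − ∂L/∂y = 0 reduces to
    y'' = 0.
Its general solution is
    y(x) = A x + B,
with A, B fixed by the endpoint conditions.
Applying the endpoint conditions y(2) = 5 and y(7) = 0: solve A·2 + B = 5 and A·7 + B = 0. Subtracting gives A(7 − 2) = 0 − 5, so A = -1, and B = 5 − A·2 = 7. Therefore
    y(x) = -x + 7.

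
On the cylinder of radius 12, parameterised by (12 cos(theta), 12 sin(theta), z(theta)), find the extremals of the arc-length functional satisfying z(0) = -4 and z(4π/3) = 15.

Parameterise the cylinder of radius R = 12 as
    r(θ) = (12 cos θ, 12 sin θ, z(θ)).
The arc-length element is
    ds = sqrt(144 + (dz/dθ)^2) dθ,
so the Lagrangian is L = sqrt(144 + z'^2).
L depends on z' only, not on z or θ, so ∂L/∂z = 0 and
    ∂L/∂z' = z' / sqrt(144 + z'^2).
The Euler-Lagrange equation gives
    d/dθ( z' / sqrt(144 + z'^2) ) = 0,
so z' is constant. Integrating once:
    z(θ) = a θ + b,
a helix on the cylinder (a straight line when the cylinder is unrolled). The constants a, b are determined by the endpoint conditions.
With endpoint conditions z(0) = -4 and z(4π/3) = 15: from z(0) = b we get b = -4, and a·4π/3 + -4 = 15 gives a = 57/(4π), so
    z(θ) = (57/(4π)) θ − 4.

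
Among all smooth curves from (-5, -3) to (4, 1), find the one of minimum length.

Arc-length functional: J[y] = ∫ sqrt(1 + (y')^2) dx.
Lagrangian L = sqrt(1 + (y')^2) has no explicit y dependence, so ∂L/∂y = 0 and the Euler-Lagrange equation gives
    d/dx( y' / sqrt(1 + (y')^2) ) = 0  ⇒  y' / sqrt(1 + (y')^2) = const.
Hence y' is constant, so y(x) is affine.
Fitting the endpoints (-5, -3) and (4, 1):
    slope m = (1 − (-3)) / (4 − (-5)) = 4/9,
    intercept c = (-3) − m·(-5) = -7/9.
Extremal: y(x) = (4/9) x - 7/9.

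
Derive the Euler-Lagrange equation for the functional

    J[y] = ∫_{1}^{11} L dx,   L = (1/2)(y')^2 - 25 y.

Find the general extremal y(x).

The Lagrangian is L = (1/2)(y')^2 - 25 y.
∂L/∂y = -25.
∂L/∂y' = y'.
The Euler-Lagrange equation d/dx(∂L/∂y') − ∂L/∂y = 0 becomes:
    y'' + 25 = 0
General solution: y(x) = -(25/2) x^2 + A x + B, where A and B are arbitrary constants fixed by the endpoint conditions.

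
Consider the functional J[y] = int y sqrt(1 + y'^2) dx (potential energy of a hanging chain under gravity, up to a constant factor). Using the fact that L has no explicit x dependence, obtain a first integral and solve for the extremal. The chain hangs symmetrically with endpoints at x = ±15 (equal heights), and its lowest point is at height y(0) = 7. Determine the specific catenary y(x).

The Lagrangian L(y, y') = y sqrt(1 + y'^2) has no explicit x dependence, so the Beltrami identity applies:
    L − y' ∂L/∂y' = C.
Compute ∂L/∂y' = y · y' / sqrt(1 + y'^2). Then
    L − y' ∂L/∂y'
    = y sqrt(1 + y'^2) − y · y'^2 / sqrt(1 + y'^2)
    = y (1 + y'^2 − y'^2) / sqrt(1 + y'^2)
    = y / sqrt(1 + y'^2) = C.
Squaring gives y^2 = C^2 (1 + y'^2), i.e.
    y'^2 = y^2 / C^2 − 1.
Separating variables,
    dy / sqrt(y^2 − C^2) = dx / C,
and integrating gives arccosh(y / C) = (x − a)/C, so
    y(x) = C cosh((x − a)/C),
the catenary. The constants C and a are fixed by the two endpoint conditions (and, for the hanging-chain problem, the length constraint selects C).
Now fit the given data. The endpoints x = ±15 are symmetric at equal height, so the catenary is even about its minimum: a = 0 and y(x) = C cosh(x/C). The lowest point is y(0) = C cosh(0) = C, and we are told y(0) = 7, so C = 7. Therefore
    y(x) = 7 cosh(x/7),
and at the endpoints
    y(±15) = 7 cosh(15/7).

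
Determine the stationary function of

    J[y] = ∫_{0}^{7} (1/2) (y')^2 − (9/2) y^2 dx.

The Lagrangian is L = (1/2) (y')^2 − (9/2) y^2.
Compute ∂L/∂y = -9y, ∂L/∂y' = y'.
The Euler-Lagrange equation d/dx(∂L/∂y') − ∂L/∂y = 0 reduces to
    y'' + 9 y = 0.
Its general solution is
    y(x) = A sin(3x) + B cos(3x),
with A, B fixed by the endpoint conditions.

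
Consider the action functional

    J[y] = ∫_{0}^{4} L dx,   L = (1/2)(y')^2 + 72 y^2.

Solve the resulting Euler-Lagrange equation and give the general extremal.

The Lagrangian is L = (1/2)(y')^2 + 72 y^2.
∂L/∂y = 144y.
∂L/∂y' = y'.
The Euler-Lagrange equation d/dx(∂L/∂y') − ∂L/∂y = 0 becomes:
    y'' - 144 y = 0
General solution: y(x) = A e^(12x) + B e^(-12x), where A and B are arbitrary constants fixed by the endpoint conditions.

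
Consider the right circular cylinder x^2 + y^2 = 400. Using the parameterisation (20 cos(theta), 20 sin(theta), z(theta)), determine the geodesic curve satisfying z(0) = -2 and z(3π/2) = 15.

Parameterise the cylinder of radius R = 20 as
    r(θ) = (20 cos θ, 20 sin θ, z(θ)).
The arc-length element is
    ds = sqrt(400 + (dz/dθ)^2) dθ,
so the Lagrangian is L = sqrt(400 + z'^2).
L depends on z' only, not on z or θ, so ∂L/∂z = 0 and
    ∂L/∂z' = z' / sqrt(400 + z'^2).
The Euler-Lagrange equation gives
    d/dθ( z' / sqrt(400 + z'^2) ) = 0,
so z' is constant. Integrating once:
    z(θ) = a θ + b,
a helix on the cylinder (a straight line when the cylinder is unrolled). The constants a, b are determined by the endpoint conditions.
With endpoint conditions z(0) = -2 and z(3π/2) = 15: from z(0) = b we get b = -2, and a·3π/2 + -2 = 15 gives a = 34/(3π), so
    z(θ) = (34/(3π)) θ − 2.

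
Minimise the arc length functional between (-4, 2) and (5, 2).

Arc-length functional: J[y] = ∫ sqrt(1 + (y')^2) dx.
Lagrangian L = sqrt(1 + (y')^2) has no explicit y dependence, so ∂L/∂y = 0 and the Euler-Lagrange equation gives
    d/dx( y' / sqrt(1 + (y')^2) ) = 0  ⇒  y' / sqrt(1 + (y')^2) = const.
Hence y' is constant, so y(x) is affine.
Fitting the endpoints (-4, 2) and (5, 2):
    slope m = (2 − 2) / (5 − (-4)) = 0,
    intercept c = 2 − m·(-4) = 2.
Extremal: y(x) = 2.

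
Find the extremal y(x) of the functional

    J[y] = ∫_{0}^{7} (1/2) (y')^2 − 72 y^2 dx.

The Lagrangian is L = (1/2) (y')^2 − 72 y^2.
Compute ∂L/∂y = -144y, ∂L/∂y' = y'.
The Euler-Lagrange equation d/dx(∂L/∂y') − ∂L/∂y = 0 reduces to
    y'' + 144 y = 0.
Its general solution is
    y(x) = A sin(12x) + B cos(12x),
with A, B fixed by the endpoint conditions.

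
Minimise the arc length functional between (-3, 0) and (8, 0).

Arc-length functional: J[y] = ∫ sqrt(1 + (y')^2) dx.
Lagrangian L = sqrt(1 + (y')^2) has no explicit y dependence, so ∂L/∂y = 0 and the Euler-Lagrange equation gives
    d/dx( y' / sqrt(1 + (y')^2) ) = 0  ⇒  y' / sqrt(1 + (y')^2) = const.
Hence y' is constant, so y(x) is affine.
Fitting the endpoints (-3, 0) and (8, 0):
    slope m = (0 − 0) / (8 − (-3)) = 0,
    intercept c = 0 − m·(-3) = 0.
Extremal: y(x) = 0.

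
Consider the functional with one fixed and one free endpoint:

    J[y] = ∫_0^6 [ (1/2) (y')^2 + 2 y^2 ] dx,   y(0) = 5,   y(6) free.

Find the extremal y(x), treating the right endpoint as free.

The Lagrangian L = (1/2) (y')^2 + 2 y^2 gives
    ∂L/∂y = 4 y,   ∂L/∂y' = y'.
Euler-Lagrange: y'' − 4 y = 0.
With k = 2, the general solution is
    y(x) = A cosh(2 x) + B sinh(2 x).
Fixed left endpoint y(0) = 5 ⇒ A = 5.
The right endpoint x = 6 is free, so the natural (transversality) condition is ∂L/∂y' |_{x=6} = 0, i.e. y'(6) = 0.
Compute y'(x) = A k sinh(k x) + B k cosh(k x), so
    y'(6) = A k sinh(k·6) + B k cosh(k·6) = 0
    ⇒ B = −A tanh(k·6) = − 5 tanh(2·6).
Therefore the extremal is
    y(x) = 5 cosh(2 x) − 5 tanh(2·6) sinh(2 x).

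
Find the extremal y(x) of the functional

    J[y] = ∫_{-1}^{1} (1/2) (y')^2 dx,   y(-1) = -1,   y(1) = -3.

The Lagrangian is L = (1/2) (y')^2.
Compute ∂L/∂y = 0, ∂L/∂y' = y'.
The Euler-Lagrange equation d/dx(∂L/∂y') − ∂L/∂y = 0 reduces to
    y'' = 0.
Its general solution is
    y(x) = A x + B,
with A, B fixed by the endpoint conditions.
Applying the endpoint conditions y(-1) = -1 and y(1) = -3: solve A·-1 + B = -1 and A·1 + B = -3. Subtracting gives A(1 − -1) = -3 − -1, so A = -1, and B = -1 − A·-1 = -2. Therefore
    y(x) = -x - 2.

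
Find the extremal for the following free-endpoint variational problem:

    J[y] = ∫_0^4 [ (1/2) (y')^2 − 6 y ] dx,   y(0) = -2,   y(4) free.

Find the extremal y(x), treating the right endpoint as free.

The Lagrangian L = (1/2) (y')^2 − 6 y gives
    ∂L/∂y = −6,   ∂L/∂y' = y'.
Euler-Lagrange: d/dx(y') − (−6) = 0, i.e. y'' + 6 = 0, so
    y(x) = −(6/2) x^2 + C1 x + C2.
Fixed left endpoint y(0) = -2 ⇒ C2 = -2.
The right endpoint x = 4 is free, so the natural (transversality) condition is ∂L/∂y' |_{x=4} = 0, i.e. y'(4) = 0.
Compute y'(x) = −6 x + C1, so y'(4) = −24 + C1 = 0 ⇒ C1 = 24.
Therefore the extremal is
    y(x) = −3 x^2 + 24 x − 2.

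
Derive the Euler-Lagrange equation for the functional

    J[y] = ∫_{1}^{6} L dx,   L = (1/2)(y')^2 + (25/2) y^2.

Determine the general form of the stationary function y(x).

The Lagrangian is L = (1/2)(y')^2 + (25/2) y^2.
∂L/∂y = 25y.
∂L/∂y' = y'.
The Euler-Lagrange equation d/dx(∂L/∂y') − ∂L/∂y = 0 becomes:
    y'' - 25 y = 0
General solution: y(x) = A e^(5x) + B e^(-5x), where A and B are arbitrary constants fixed by the endpoint conditions.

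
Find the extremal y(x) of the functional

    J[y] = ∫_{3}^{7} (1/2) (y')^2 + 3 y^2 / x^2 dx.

The Lagrangian is L = (1/2) (y')^2 + 3 y^2 / x^2.
Compute ∂L/∂y = 6y/x^2, ∂L/∂y' = y'.
The Euler-Lagrange equation d/dx(∂L/∂y') − ∂L/∂y = 0 reduces to
    y'' − 6/x^2 · y = 0  (x > 0).
Its general solution is
    y(x) = A x^3 + B x^(-2),
with A, B fixed by the endpoint conditions.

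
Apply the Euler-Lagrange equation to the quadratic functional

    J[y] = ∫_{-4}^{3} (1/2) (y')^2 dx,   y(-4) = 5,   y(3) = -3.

The Lagrangian is L = (1/2) (y')^2.
Compute ∂L/∂y = 0, ∂L/∂y' = y'.
The Euler-Lagrange equation d/dx(∂L/∂y') − ∂L/∂y = 0 reduces to
    y'' = 0.
Its general solution is
    y(x) = A x + B,
with A, B fixed by the endpoint conditions.
Applying the endpoint conditions y(-4) = 5 and y(3) = -3: solve A·-4 + B = 5 and A·3 + B = -3. Subtracting gives A(3 − -4) = -3 − 5, so A = -8/7, and B = 5 − A·-4 = 3/7. Therefore
    y(x) = (-8/7) x + 3/7.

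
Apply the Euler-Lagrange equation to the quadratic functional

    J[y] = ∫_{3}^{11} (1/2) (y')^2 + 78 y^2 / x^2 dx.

The Lagrangian is L = (1/2) (y')^2 + 78 y^2 / x^2.
Compute ∂L/∂y = 156y/x^2, ∂L/∂y' = y'.
The Euler-Lagrange equation d/dx(∂L/∂y') − ∂L/∂y = 0 reduces to
    y'' − 156/x^2 · y = 0  (x > 0).
Its general solution is
    y(x) = A x^13 + B x^(-12),
with A, B fixed by the endpoint conditions.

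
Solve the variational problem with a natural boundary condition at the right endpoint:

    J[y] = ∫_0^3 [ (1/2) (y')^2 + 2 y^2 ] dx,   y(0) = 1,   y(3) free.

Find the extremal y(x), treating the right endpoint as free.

The Lagrangian L = (1/2) (y')^2 + 2 y^2 gives
    ∂L/∂y = 4 y,   ∂L/∂y' = y'.
Euler-Lagrange: y'' − 4 y = 0.
With k = 2, the general solution is
    y(x) = A cosh(2 x) + B sinh(2 x).
Fixed left endpoint y(0) = 1 ⇒ A = 1.
The right endpoint x = 3 is free, so the natural (transversality) condition is ∂L/∂y' |_{x=3} = 0, i.e. y'(3) = 0.
Compute y'(x) = A k sinh(k x) + B k cosh(k x), so
    y'(3) = A k sinh(k·3) + B k cosh(k·3) = 0
    ⇒ B = −A tanh(k·3) = − tanh(2·3).
Therefore the extremal is
    y(x) = cosh(2 x) − tanh(2·3) sinh(2 x).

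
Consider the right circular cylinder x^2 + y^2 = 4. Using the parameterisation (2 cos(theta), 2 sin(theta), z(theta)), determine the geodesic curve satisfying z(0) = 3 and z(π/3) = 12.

Parameterise the cylinder of radius R = 2 as
    r(θ) = (2 cos θ, 2 sin θ, z(θ)).
The arc-length element is
    ds = sqrt(4 + (dz/dθ)^2) dθ,
so the Lagrangian is L = sqrt(4 + z'^2).
L depends on z' only, not on z or θ, so ∂L/∂z = 0 and
    ∂L/∂z' = z' / sqrt(4 + z'^2).
The Euler-Lagrange equation gives
    d/dθ( z' / sqrt(4 + z'^2) ) = 0,
so z' is constant. Integrating once:
    z(θ) = a θ + b,
a helix on the cylinder (a straight line when the cylinder is unrolled). The constants a, b are determined by the endpoint conditions.
With endpoint conditions z(0) = 3 and z(π/3) = 12: from z(0) = b we get b = 3, and a·π/3 + 3 = 12 gives a = 27/π, so
    z(θ) = (27/π) θ + 3.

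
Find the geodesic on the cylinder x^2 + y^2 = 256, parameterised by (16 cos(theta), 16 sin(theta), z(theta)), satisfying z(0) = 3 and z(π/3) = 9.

Parameterise the cylinder of radius R = 16 as
    r(θ) = (16 cos θ, 16 sin θ, z(θ)).
The arc-length element is
    ds = sqrt(256 + (dz/dθ)^2) dθ,
so the Lagrangian is L = sqrt(256 + z'^2).
L depends on z' only, not on z or θ, so ∂L/∂z = 0 and
    ∂L/∂z' = z' / sqrt(256 + z'^2).
The Euler-Lagrange equation gives
    d/dθ( z' / sqrt(256 + z'^2) ) = 0,
so z' is constant. Integrating once:
    z(θ) = a θ + b,
a helix on the cylinder (a straight line when the cylinder is unrolled). The constants a, b are determined by the endpoint conditions.
With endpoint conditions z(0) = 3 and z(π/3) = 9: from z(0) = b we get b = 3, and a·π/3 + 3 = 9 gives a = 18/π, so
    z(θ) = (18/π) θ + 3.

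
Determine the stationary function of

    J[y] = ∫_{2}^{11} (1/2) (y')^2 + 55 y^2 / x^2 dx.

The Lagrangian is L = (1/2) (y')^2 + 55 y^2 / x^2.
Compute ∂L/∂y = 110y/x^2, ∂L/∂y' = y'.
The Euler-Lagrange equation d/dx(∂L/∂y') − ∂L/∂y = 0 reduces to
    y'' − 110/x^2 · y = 0  (x > 0).
Its general solution is
    y(x) = A x^11 + B x^(-10),
with A, B fixed by the endpoint conditions.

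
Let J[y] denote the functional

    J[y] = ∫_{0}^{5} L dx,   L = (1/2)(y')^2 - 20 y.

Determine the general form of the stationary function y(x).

The Lagrangian is L = (1/2)(y')^2 - 20 y.
∂L/∂y = -20.
∂L/∂y' = y'.
The Euler-Lagrange equation d/dx(∂L/∂y') − ∂L/∂y = 0 becomes:
    y'' + 20 = 0
General solution: y(x) = -10 x^2 + A x + B, where A and B are arbitrary constants fixed by the endpoint conditions.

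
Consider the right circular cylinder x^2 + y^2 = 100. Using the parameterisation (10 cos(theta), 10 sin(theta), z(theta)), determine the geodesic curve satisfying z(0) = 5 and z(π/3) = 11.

Parameterise the cylinder of radius R = 10 as
    r(θ) = (10 cos θ, 10 sin θ, z(θ)).
The arc-length element is
    ds = sqrt(100 + (dz/dθ)^2) dθ,
so the Lagrangian is L = sqrt(100 + z'^2).
L depends on z' only, not on z or θ, so ∂L/∂z = 0 and
    ∂L/∂z' = z' / sqrt(100 + z'^2).
The Euler-Lagrange equation gives
    d/dθ( z' / sqrt(100 + z'^2) ) = 0,
so z' is constant. Integrating once:
    z(θ) = a θ + b,
a helix on the cylinder (a straight line when the cylinder is unrolled). The constants a, b are determined by the endpoint conditions.
With endpoint conditions z(0) = 5 and z(π/3) = 11: from z(0) = b we get b = 5, and a·π/3 + 5 = 11 gives a = 18/π, so
    z(θ) = (18/π) θ + 5.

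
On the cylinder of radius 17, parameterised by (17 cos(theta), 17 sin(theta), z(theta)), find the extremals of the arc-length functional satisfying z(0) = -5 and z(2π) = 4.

Parameterise the cylinder of radius R = 17 as
    r(θ) = (17 cos θ, 17 sin θ, z(θ)).
The arc-length element is
    ds = sqrt(289 + (dz/dθ)^2) dθ,
so the Lagrangian is L = sqrt(289 + z'^2).
L depends on z' only, not on z or θ, so ∂L/∂z = 0 and
    ∂L/∂z' = z' / sqrt(289 + z'^2).
The Euler-Lagrange equation gives
    d/dθ( z' / sqrt(289 + z'^2) ) = 0,
so z' is constant. Integrating once:
    z(θ) = a θ + b,
a helix on the cylinder (a straight line when the cylinder is unrolled). The constants a, b are determined by the endpoint conditions.
With endpoint conditions z(0) = -5 and z(2π) = 4: from z(0) = b we get b = -5, and a·2π + -5 = 4 gives a = 9/(2π), so
    z(θ) = (9/(2π)) θ − 5.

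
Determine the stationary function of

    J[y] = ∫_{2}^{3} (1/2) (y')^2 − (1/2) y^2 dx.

The Lagrangian is L = (1/2) (y')^2 − (1/2) y^2.
Compute ∂L/∂y = -y, ∂L/∂y' = y'.
The Euler-Lagrange equation d/dx(∂L/∂y') − ∂L/∂y = 0 reduces to
    y'' + y = 0.
Its general solution is
    y(x) = A sin(x) + B cos(x),
with A, B fixed by the endpoint conditions.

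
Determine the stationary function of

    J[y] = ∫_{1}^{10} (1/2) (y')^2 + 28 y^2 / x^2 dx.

The Lagrangian is L = (1/2) (y')^2 + 28 y^2 / x^2.
Compute ∂L/∂y = 56y/x^2, ∂L/∂y' = y'.
The Euler-Lagrange equation d/dx(∂L/∂y') − ∂L/∂y = 0 reduces to
    y'' − 56/x^2 · y = 0  (x > 0).
Its general solution is
    y(x) = A x^8 + B x^(-7),
with A, B fixed by the endpoint conditions.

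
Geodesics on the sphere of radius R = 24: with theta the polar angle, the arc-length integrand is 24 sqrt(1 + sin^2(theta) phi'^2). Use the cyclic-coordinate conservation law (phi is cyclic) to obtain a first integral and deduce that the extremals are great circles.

On the sphere of radius R = 24 with spherical coordinates (θ, φ), the induced metric is
    ds^2 = 576(dθ^2 + sin^2(θ) dφ^2).
Parameterise by θ; the arc-length functional is
    J[φ] = ∫ 24 sqrt(1 + sin^2(θ) (dφ/dθ)^2) dθ,
so L = 24 sqrt(1 + sin^2(θ) φ'^2). Compute
    ∂L/∂φ = 0  (L has no explicit φ dependence),
    ∂L/∂φ' = 24 sin^2(θ) φ' / sqrt(1 + sin^2(θ) φ'^2).
Since ∂L/∂φ = 0, the Euler-Lagrange equation
    d/dθ(∂L/∂φ') − ∂L/∂φ = 0
reduces to d/dθ(∂L/∂φ') = 0, i.e. the momentum conjugate to φ is conserved:
    24 sin^2(θ) φ' / sqrt(1 + sin^2(θ) φ'^2) = C.
The overall factor of 24 is constant, so dividing through gives Clairaut's relation sin^2(θ) φ' / sqrt(1 + sin^2(θ) φ'^2) = C' (with C' = C/24). Solving for φ' and integrating gives the great-circle family
    cot(θ) = A cos(φ − φ_0),
i.e. the intersection of the sphere with a plane through the origin. The two constants A and φ_0 (equivalently C and one phase) are fixed by the two endpoint conditions.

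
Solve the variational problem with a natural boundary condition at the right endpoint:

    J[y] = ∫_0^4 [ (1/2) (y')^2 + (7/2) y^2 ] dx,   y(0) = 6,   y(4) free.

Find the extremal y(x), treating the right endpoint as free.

The Lagrangian L = (1/2) (y')^2 + (7/2) y^2 gives
    ∂L/∂y = 7 y,   ∂L/∂y' = y'.
Euler-Lagrange: y'' − 7 y = 0.
With k = sqrt(7), the general solution is
    y(x) = A cosh(sqrt(7) x) + B sinh(sqrt(7) x).
Fixed left endpoint y(0) = 6 ⇒ A = 6.
The right endpoint x = 4 is free, so the natural (transversality) condition is ∂L/∂y' |_{x=4} = 0, i.e. y'(4) = 0.
Compute y'(x) = A k sinh(k x) + B k cosh(k x), so
    y'(4) = A k sinh(k·4) + B k cosh(k·4) = 0
    ⇒ B = −A tanh(k·4) = − 6 tanh(sqrt(7)·4).
Therefore the extremal is
    y(x) = 6 cosh(sqrt(7) x) − 6 tanh(sqrt(7)·4) sinh(sqrt(7) x).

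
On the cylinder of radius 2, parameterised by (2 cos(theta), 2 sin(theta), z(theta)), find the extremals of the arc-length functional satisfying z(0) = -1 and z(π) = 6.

Parameterise the cylinder of radius R = 2 as
    r(θ) = (2 cos θ, 2 sin θ, z(θ)).
The arc-length element is
    ds = sqrt(4 + (dz/dθ)^2) dθ,
so the Lagrangian is L = sqrt(4 + z'^2).
L depends on z' only, not on z or θ, so ∂L/∂z = 0 and
    ∂L/∂z' = z' / sqrt(4 + z'^2).
The Euler-Lagrange equation gives
    d/dθ( z' / sqrt(4 + z'^2) ) = 0,
so z' is constant. Integrating once:
    z(θ) = a θ + b,
a helix on the cylinder (a straight line when the cylinder is unrolled). The constants a, b are determined by the endpoint conditions.
With endpoint conditions z(0) = -1 and z(π) = 6: from z(0) = b we get b = -1, and a·π + -1 = 6 gives a = 7/π, so
    z(θ) = (7/π) θ − 1.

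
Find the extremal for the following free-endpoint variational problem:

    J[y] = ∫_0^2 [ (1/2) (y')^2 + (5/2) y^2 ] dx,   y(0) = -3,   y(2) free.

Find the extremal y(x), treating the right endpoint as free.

The Lagrangian L = (1/2) (y')^2 + (5/2) y^2 gives
    ∂L/∂y = 5 y,   ∂L/∂y' = y'.
Euler-Lagrange: y'' − 5 y = 0.
With k = sqrt(5), the general solution is
    y(x) = A cosh(sqrt(5) x) + B sinh(sqrt(5) x).
Fixed left endpoint y(0) = -3 ⇒ A = -3.
The right endpoint x = 2 is free, so the natural (transversality) condition is ∂L/∂y' |_{x=2} = 0, i.e. y'(2) = 0.
Compute y'(x) = A k sinh(k x) + B k cosh(k x), so
    y'(2) = A k sinh(k·2) + B k cosh(k·2) = 0
    ⇒ B = −A tanh(k·2) = 3 tanh(sqrt(5)·2).
Therefore the extremal is
    y(x) = −3 cosh(sqrt(5) x) + 3 tanh(sqrt(5)·2) sinh(sqrt(5) x).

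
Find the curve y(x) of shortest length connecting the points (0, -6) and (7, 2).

Arc-length functional: J[y] = ∫ sqrt(1 + (y')^2) dx.
Lagrangian L = sqrt(1 + (y')^2) has no explicit y dependence, so ∂L/∂y = 0 and the Euler-Lagrange equation gives
    d/dx( y' / sqrt(1 + (y')^2) ) = 0  ⇒  y' / sqrt(1 + (y')^2) = const.
Hence y' is constant, so y(x) is affine.
Fitting the endpoints (0, -6) and (7, 2):
    slope m = (2 − (-6)) / (7 − 0) = 8/7,
    intercept c = (-6) − m·0 = -6.
Extremal: y(x) = (8/7) x - 6.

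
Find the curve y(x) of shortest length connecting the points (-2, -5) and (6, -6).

Arc-length functional: J[y] = ∫ sqrt(1 + (y')^2) dx.
Lagrangian L = sqrt(1 + (y')^2) has no explicit y dependence, so ∂L/∂y = 0 and the Euler-Lagrange equation gives
    d/dx( y' / sqrt(1 + (y')^2) ) = 0  ⇒  y' / sqrt(1 + (y')^2) = const.
Hence y' is constant, so y(x) is affine.
Fitting the endpoints (-2, -5) and (6, -6):
    slope m = ((-6) − (-5)) / (6 − (-2)) = -1/8,
    intercept c = (-5) − m·(-2) = -21/4.
Extremal: y(x) = (-1/8) x - 21/4.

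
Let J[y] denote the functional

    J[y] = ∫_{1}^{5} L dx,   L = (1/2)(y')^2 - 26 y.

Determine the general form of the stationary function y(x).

The Lagrangian is L = (1/2)(y')^2 - 26 y.
∂L/∂y = -26.
∂L/∂y' = y'.
The Euler-Lagrange equation d/dx(∂L/∂y') − ∂L/∂y = 0 becomes:
    y'' + 26 = 0
General solution: y(x) = -13 x^2 + A x + B, where A and B are arbitrary constants fixed by the endpoint conditions.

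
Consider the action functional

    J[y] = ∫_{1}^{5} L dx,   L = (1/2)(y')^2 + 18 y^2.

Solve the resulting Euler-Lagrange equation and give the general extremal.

The Lagrangian is L = (1/2)(y')^2 + 18 y^2.
∂L/∂y = 36y.
∂L/∂y' = y'.
The Euler-Lagrange equation d/dx(∂L/∂y') − ∂L/∂y = 0 becomes:
    y'' - 36 y = 0
General solution: y(x) = A e^(6x) + B e^(-6x), where A and B are arbitrary constants fixed by the endpoint conditions.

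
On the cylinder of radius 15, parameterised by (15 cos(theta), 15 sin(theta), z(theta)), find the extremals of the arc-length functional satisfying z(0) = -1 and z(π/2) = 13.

Parameterise the cylinder of radius R = 15 as
    r(θ) = (15 cos θ, 15 sin θ, z(θ)).
The arc-length element is
    ds = sqrt(225 + (dz/dθ)^2) dθ,
so the Lagrangian is L = sqrt(225 + z'^2).
L depends on z' only, not on z or θ, so ∂L/∂z = 0 and
    ∂L/∂z' = z' / sqrt(225 + z'^2).
The Euler-Lagrange equation gives
    d/dθ( z' / sqrt(225 + z'^2) ) = 0,
so z' is constant. Integrating once:
    z(θ) = a θ + b,
a helix on the cylinder (a straight line when the cylinder is unrolled). The constants a, b are determined by the endpoint conditions.
With endpoint conditions z(0) = -1 and z(π/2) = 13: from z(0) = b we get b = -1, and a·π/2 + -1 = 13 gives a = 28/π, so
    z(θ) = (28/π) θ − 1.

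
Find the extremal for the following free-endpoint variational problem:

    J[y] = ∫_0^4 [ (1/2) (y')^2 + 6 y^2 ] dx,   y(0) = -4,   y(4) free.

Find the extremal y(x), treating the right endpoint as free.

The Lagrangian L = (1/2) (y')^2 + 6 y^2 gives
    ∂L/∂y = 12 y,   ∂L/∂y' = y'.
Euler-Lagrange: y'' − 12 y = 0.
With k = sqrt(12), the general solution is
    y(x) = A cosh(sqrt(12) x) + B sinh(sqrt(12) x).
Fixed left endpoint y(0) = -4 ⇒ A = -4.
The right endpoint x = 4 is free, so the natural (transversality) condition is ∂L/∂y' |_{x=4} = 0, i.e. y'(4) = 0.
Compute y'(x) = A k sinh(k x) + B k cosh(k x), so
    y'(4) = A k sinh(k·4) + B k cosh(k·4) = 0
    ⇒ B = −A tanh(k·4) = 4 tanh(sqrt(12)·4).
Therefore the extremal is
    y(x) = −4 cosh(sqrt(12) x) + 4 tanh(sqrt(12)·4) sinh(sqrt(12) x).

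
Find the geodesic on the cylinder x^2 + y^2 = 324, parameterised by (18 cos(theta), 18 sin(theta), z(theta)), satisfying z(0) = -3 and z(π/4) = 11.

Parameterise the cylinder of radius R = 18 as
    r(θ) = (18 cos θ, 18 sin θ, z(θ)).
The arc-length element is
    ds = sqrt(324 + (dz/dθ)^2) dθ,
so the Lagrangian is L = sqrt(324 + z'^2).
L depends on z' only, not on z or θ, so ∂L/∂z = 0 and
    ∂L/∂z' = z' / sqrt(324 + z'^2).
The Euler-Lagrange equation gives
    d/dθ( z' / sqrt(324 + z'^2) ) = 0,
so z' is constant. Integrating once:
    z(θ) = a θ + b,
a helix on the cylinder (a straight line when the cylinder is unrolled). The constants a, b are determined by the endpoint conditions.
With endpoint conditions z(0) = -3 and z(π/4) = 11: from z(0) = b we get b = -3, and a·π/4 + -3 = 11 gives a = 56/π, so
    z(θ) = (56/π) θ − 3.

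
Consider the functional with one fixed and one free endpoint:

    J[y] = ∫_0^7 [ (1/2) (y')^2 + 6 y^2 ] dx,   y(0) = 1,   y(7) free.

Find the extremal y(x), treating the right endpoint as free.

The Lagrangian L = (1/2) (y')^2 + 6 y^2 gives
    ∂L/∂y = 12 y,   ∂L/∂y' = y'.
Euler-Lagrange: y'' − 12 y = 0.
With k = sqrt(12), the general solution is
    y(x) = A cosh(sqrt(12) x) + B sinh(sqrt(12) x).
Fixed left endpoint y(0) = 1 ⇒ A = 1.
The right endpoint x = 7 is free, so the natural (transversality) condition is ∂L/∂y' |_{x=7} = 0, i.e. y'(7) = 0.
Compute y'(x) = A k sinh(k x) + B k cosh(k x), so
    y'(7) = A k sinh(k·7) + B k cosh(k·7) = 0
    ⇒ B = −A tanh(k·7) = − tanh(sqrt(12)·7).
Therefore the extremal is
    y(x) = cosh(sqrt(12) x) − tanh(sqrt(12)·7) sinh(sqrt(12) x).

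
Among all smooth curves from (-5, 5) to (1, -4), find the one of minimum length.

Arc-length functional: J[y] = ∫ sqrt(1 + (y')^2) dx.
Lagrangian L = sqrt(1 + (y')^2) has no explicit y dependence, so ∂L/∂y = 0 and the Euler-Lagrange equation gives
    d/dx( y' / sqrt(1 + (y')^2) ) = 0  ⇒  y' / sqrt(1 + (y')^2) = const.
Hence y' is constant, so y(x) is affine.
Fitting the endpoints (-5, 5) and (1, -4):
    slope m = ((-4) − 5) / (1 − (-5)) = -3/2,
    intercept c = 5 − m·(-5) = -5/2.
Extremal: y(x) = (-3/2) x - 5/2.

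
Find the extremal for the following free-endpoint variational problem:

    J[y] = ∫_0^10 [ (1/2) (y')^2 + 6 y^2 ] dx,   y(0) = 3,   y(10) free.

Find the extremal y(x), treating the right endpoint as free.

The Lagrangian L = (1/2) (y')^2 + 6 y^2 gives
    ∂L/∂y = 12 y,   ∂L/∂y' = y'.
Euler-Lagrange: y'' − 12 y = 0.
With k = sqrt(12), the general solution is
    y(x) = A cosh(sqrt(12) x) + B sinh(sqrt(12) x).
Fixed left endpoint y(0) = 3 ⇒ A = 3.
The right endpoint x = 10 is free, so the natural (transversality) condition is ∂L/∂y' |_{x=10} = 0, i.e. y'(10) = 0.
Compute y'(x) = A k sinh(k x) + B k cosh(k x), so
    y'(10) = A k sinh(k·10) + B k cosh(k·10) = 0
    ⇒ B = −A tanh(k·10) = − 3 tanh(sqrt(12)·10).
Therefore the extremal is
    y(x) = 3 cosh(sqrt(12) x) − 3 tanh(sqrt(12)·10) sinh(sqrt(12) x).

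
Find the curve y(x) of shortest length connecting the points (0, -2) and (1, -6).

Arc-length functional: J[y] = ∫ sqrt(1 + (y')^2) dx.
Lagrangian L = sqrt(1 + (y')^2) has no explicit y dependence, so ∂L/∂y = 0 and the Euler-Lagrange equation gives
    d/dx( y' / sqrt(1 + (y')^2) ) = 0  ⇒  y' / sqrt(1 + (y')^2) = const.
Hence y' is constant, so y(x) is affine.
Fitting the endpoints (0, -2) and (1, -6):
    slope m = ((-6) − (-2)) / (1 − 0) = -4,
    intercept c = (-2) − m·0 = -2.
Extremal: y(x) = -4 x - 2.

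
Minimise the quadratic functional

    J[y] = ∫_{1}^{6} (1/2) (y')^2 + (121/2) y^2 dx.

The Lagrangian is L = (1/2) (y')^2 + (121/2) y^2.
Compute ∂L/∂y = 121y, ∂L/∂y' = y'.
The Euler-Lagrange equation d/dx(∂L/∂y') − ∂L/∂y = 0 reduces to
    y'' − 121 y = 0.
Its general solution is
    y(x) = A e^(11x) + B e^(−11x),
with A, B fixed by the endpoint conditions.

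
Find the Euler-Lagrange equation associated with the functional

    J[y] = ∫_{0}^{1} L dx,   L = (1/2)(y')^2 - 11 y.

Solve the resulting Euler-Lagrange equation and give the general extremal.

The Lagrangian is L = (1/2)(y')^2 - 11 y.
∂L/∂y = -11.
∂L/∂y' = y'.
The Euler-Lagrange equation d/dx(∂L/∂y') − ∂L/∂y = 0 becomes:
    y'' + 11 = 0
General solution: y(x) = -(11/2) x^2 + A x + B, where A and B are arbitrary constants fixed by the endpoint conditions.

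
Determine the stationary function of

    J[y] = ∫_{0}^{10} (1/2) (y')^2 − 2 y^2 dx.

The Lagrangian is L = (1/2) (y')^2 − 2 y^2.
Compute ∂L/∂y = -4y, ∂L/∂y' = y'.
The Euler-Lagrange equation d/dx(∂L/∂y') − ∂L/∂y = 0 reduces to
    y'' + 4 y = 0.
Its general solution is
    y(x) = A sin(2x) + B cos(2x),
with A, B fixed by the endpoint conditions.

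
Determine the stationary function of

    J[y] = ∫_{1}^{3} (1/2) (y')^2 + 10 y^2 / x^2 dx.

The Lagrangian is L = (1/2) (y')^2 + 10 y^2 / x^2.
Compute ∂L/∂y = 20y/x^2, ∂L/∂y' = y'.
The Euler-Lagrange equation d/dx(∂L/∂y') − ∂L/∂y = 0 reduces to
    y'' − 20/x^2 · y = 0  (x > 0).
Its general solution is
    y(x) = A x^5 + B x^(-4),
with A, B fixed by the endpoint conditions.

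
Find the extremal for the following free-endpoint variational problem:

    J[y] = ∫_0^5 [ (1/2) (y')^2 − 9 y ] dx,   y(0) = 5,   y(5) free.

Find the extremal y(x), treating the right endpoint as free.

The Lagrangian L = (1/2) (y')^2 − 9 y gives
    ∂L/∂y = −9,   ∂L/∂y' = y'.
Euler-Lagrange: d/dx(y') − (−9) = 0, i.e. y'' + 9 = 0, so
    y(x) = −(9/2) x^2 + C1 x + C2.
Fixed left endpoint y(0) = 5 ⇒ C2 = 5.
The right endpoint x = 5 is free, so the natural (transversality) condition is ∂L/∂y' |_{x=5} = 0, i.e. y'(5) = 0.
Compute y'(x) = −9 x + C1, so y'(5) = −45 + C1 = 0 ⇒ C1 = 45.
Therefore the extremal is
    y(x) = −(9/2) x^2 + 45 x + 5.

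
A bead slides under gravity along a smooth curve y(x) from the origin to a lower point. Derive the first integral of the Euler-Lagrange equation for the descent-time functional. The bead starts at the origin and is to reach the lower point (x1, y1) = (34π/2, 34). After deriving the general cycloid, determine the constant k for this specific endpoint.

The Lagrangian L = sqrt((1 + y'^2) / y) has no explicit x dependence, so the Beltrami identity applies:
    L − y' ∂L/∂y' = C.
Compute ∂L/∂y' = y' / sqrt(y (1 + y'^2)).
Substitute:
    sqrt((1 + y'^2)/y) − y'·y' / sqrt(y (1 + y'^2))
    = (1 + y'^2) / sqrt(y (1 + y'^2)) − y'^2 / sqrt(y (1 + y'^2))
    = 1 / sqrt(y (1 + y'^2)) = C.
Squaring and rearranging gives the first integral
    y (1 + y'^2) = 1/C^2 =: k   (constant).
Solving this first-order ODE by the substitution
    y = (k/2)(1 − cos θ)
yields the cycloid parameterisation
    x(θ) = (k/2)(θ − sin θ),   y(θ) = (k/2)(1 − cos θ).
The constant k is fixed by the endpoint condition.
Now fit the given lower endpoint (x1, y1) = (34π/2, 34). At the bottom of the first arch (θ = π), the parametric equations give
    y(π) = (k/2)(1 − cos π) = k,
    x(π) = (k/2)(π − sin π) = kπ/2.
Matching y(π) = 34 gives k = 34, consistent with x(π) = 34π/2. Therefore the specific cycloid is
    x(θ) = (34/2)(θ − sin θ),   y(θ) = (34/2)(1 − cos θ).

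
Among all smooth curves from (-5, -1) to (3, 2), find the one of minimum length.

Arc-length functional: J[y] = ∫ sqrt(1 + (y')^2) dx.
Lagrangian L = sqrt(1 + (y')^2) has no explicit y dependence, so ∂L/∂y = 0 and the Euler-Lagrange equation gives
    d/dx( y' / sqrt(1 + (y')^2) ) = 0  ⇒  y' / sqrt(1 + (y')^2) = const.
Hence y' is constant, so y(x) is affine.
Fitting the endpoints (-5, -1) and (3, 2):
    slope m = (2 − (-1)) / (3 − (-5)) = 3/8,
    intercept c = (-1) − m·(-5) = 7/8.
Extremal: y(x) = (3/8) x + 7/8.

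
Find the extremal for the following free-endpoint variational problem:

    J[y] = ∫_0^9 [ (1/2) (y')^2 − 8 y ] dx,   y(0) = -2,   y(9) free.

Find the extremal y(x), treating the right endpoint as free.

The Lagrangian L = (1/2) (y')^2 − 8 y gives
    ∂L/∂y = −8,   ∂L/∂y' = y'.
Euler-Lagrange: d/dx(y') − (−8) = 0, i.e. y'' + 8 = 0, so
    y(x) = −(8/2) x^2 + C1 x + C2.
Fixed left endpoint y(0) = -2 ⇒ C2 = -2.
The right endpoint x = 9 is free, so the natural (transversality) condition is ∂L/∂y' |_{x=9} = 0, i.e. y'(9) = 0.
Compute y'(x) = −8 x + C1, so y'(9) = −72 + C1 = 0 ⇒ C1 = 72.
Therefore the extremal is
    y(x) = −4 x^2 + 72 x − 2.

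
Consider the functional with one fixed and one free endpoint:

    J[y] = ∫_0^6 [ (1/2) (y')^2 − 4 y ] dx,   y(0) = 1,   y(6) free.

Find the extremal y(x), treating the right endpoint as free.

The Lagrangian L = (1/2) (y')^2 − 4 y gives
    ∂L/∂y = −4,   ∂L/∂y' = y'.
Euler-Lagrange: d/dx(y') − (−4) = 0, i.e. y'' + 4 = 0, so
    y(x) = −(4/2) x^2 + C1 x + C2.
Fixed left endpoint y(0) = 1 ⇒ C2 = 1.
The right endpoint x = 6 is free, so the natural (transversality) condition is ∂L/∂y' |_{x=6} = 0, i.e. y'(6) = 0.
Compute y'(x) = −4 x + C1, so y'(6) = −24 + C1 = 0 ⇒ C1 = 24.
Therefore the extremal is
    y(x) = −2 x^2 + 24 x + 1.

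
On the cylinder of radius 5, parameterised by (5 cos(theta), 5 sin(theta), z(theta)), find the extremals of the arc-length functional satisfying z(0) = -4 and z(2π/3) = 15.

Parameterise the cylinder of radius R = 5 as
    r(θ) = (5 cos θ, 5 sin θ, z(θ)).
The arc-length element is
    ds = sqrt(25 + (dz/dθ)^2) dθ,
so the Lagrangian is L = sqrt(25 + z'^2).
L depends on z' only, not on z or θ, so ∂L/∂z = 0 and
    ∂L/∂z' = z' / sqrt(25 + z'^2).
The Euler-Lagrange equation gives
    d/dθ( z' / sqrt(25 + z'^2) ) = 0,
so z' is constant. Integrating once:
    z(θ) = a θ + b,
a helix on the cylinder (a straight line when the cylinder is unrolled). The constants a, b are determined by the endpoint conditions.
With endpoint conditions z(0) = -4 and z(2π/3) = 15: from z(0) = b we get b = -4, and a·2π/3 + -4 = 15 gives a = 57/(2π), so
    z(θ) = (57/(2π)) θ − 4.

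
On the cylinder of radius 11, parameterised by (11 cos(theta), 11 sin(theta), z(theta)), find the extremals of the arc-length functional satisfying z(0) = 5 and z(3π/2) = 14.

Parameterise the cylinder of radius R = 11 as
    r(θ) = (11 cos θ, 11 sin θ, z(θ)).
The arc-length element is
    ds = sqrt(121 + (dz/dθ)^2) dθ,
so the Lagrangian is L = sqrt(121 + z'^2).
L depends on z' only, not on z or θ, so ∂L/∂z = 0 and
    ∂L/∂z' = z' / sqrt(121 + z'^2).
The Euler-Lagrange equation gives
    d/dθ( z' / sqrt(121 + z'^2) ) = 0,
so z' is constant. Integrating once:
    z(θ) = a θ + b,
a helix on the cylinder (a straight line when the cylinder is unrolled). The constants a, b are determined by the endpoint conditions.
With endpoint conditions z(0) = 5 and z(3π/2) = 14: from z(0) = b we get b = 5, and a·3π/2 + 5 = 14 gives a = 6/π, so
    z(θ) = (6/π) θ + 5.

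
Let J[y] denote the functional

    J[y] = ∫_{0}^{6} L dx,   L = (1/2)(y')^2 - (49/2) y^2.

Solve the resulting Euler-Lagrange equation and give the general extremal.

The Lagrangian is L = (1/2)(y')^2 - (49/2) y^2.
∂L/∂y = -49y.
∂L/∂y' = y'.
The Euler-Lagrange equation d/dx(∂L/∂y') − ∂L/∂y = 0 becomes:
    y'' + 49 y = 0
General solution: y(x) = A sin(7x) + B cos(7x), where A and B are arbitrary constants fixed by the endpoint conditions.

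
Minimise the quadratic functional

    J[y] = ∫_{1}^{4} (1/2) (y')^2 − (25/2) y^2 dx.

The Lagrangian is L = (1/2) (y')^2 − (25/2) y^2.
Compute ∂L/∂y = -25y, ∂L/∂y' = y'.
The Euler-Lagrange equation d/dx(∂L/∂y') − ∂L/∂y = 0 reduces to
    y'' + 25 y = 0.
Its general solution is
    y(x) = A sin(5x) + B cos(5x),
with A, B fixed by the endpoint conditions.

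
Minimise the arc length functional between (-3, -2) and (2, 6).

Arc-length functional: J[y] = ∫ sqrt(1 + (y')^2) dx.
Lagrangian L = sqrt(1 + (y')^2) has no explicit y dependence, so ∂L/∂y = 0 and the Euler-Lagrange equation gives
    d/dx( y' / sqrt(1 + (y')^2) ) = 0  ⇒  y' / sqrt(1 + (y')^2) = const.
Hence y' is constant, so y(x) is affine.
Fitting the endpoints (-3, -2) and (2, 6):
    slope m = (6 − (-2)) / (2 − (-3)) = 8/5,
    intercept c = (-2) − m·(-3) = 14/5.
Extremal: y(x) = (8/5) x + 14/5.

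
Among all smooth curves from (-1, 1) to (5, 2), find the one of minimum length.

Arc-length functional: J[y] = ∫ sqrt(1 + (y')^2) dx.
Lagrangian L = sqrt(1 + (y')^2) has no explicit y dependence, so ∂L/∂y = 0 and the Euler-Lagrange equation gives
    d/dx( y' / sqrt(1 + (y')^2) ) = 0  ⇒  y' / sqrt(1 + (y')^2) = const.
Hence y' is constant, so y(x) is affine.
Fitting the endpoints (-1, 1) and (5, 2):
    slope m = (2 − 1) / (5 − (-1)) = 1/6,
    intercept c = 1 − m·(-1) = 7/6.
Extremal: y(x) = (1/6) x + 7/6.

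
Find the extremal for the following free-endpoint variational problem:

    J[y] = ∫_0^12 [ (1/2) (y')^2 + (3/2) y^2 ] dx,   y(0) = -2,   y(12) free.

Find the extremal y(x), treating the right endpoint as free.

The Lagrangian L = (1/2) (y')^2 + (3/2) y^2 gives
    ∂L/∂y = 3 y,   ∂L/∂y' = y'.
Euler-Lagrange: y'' − 3 y = 0.
With k = sqrt(3), the general solution is
    y(x) = A cosh(sqrt(3) x) + B sinh(sqrt(3) x).
Fixed left endpoint y(0) = -2 ⇒ A = -2.
The right endpoint x = 12 is free, so the natural (transversality) condition is ∂L/∂y' |_{x=12} = 0, i.e. y'(12) = 0.
Compute y'(x) = A k sinh(k x) + B k cosh(k x), so
    y'(12) = A k sinh(k·12) + B k cosh(k·12) = 0
    ⇒ B = −A tanh(k·12) = 2 tanh(sqrt(3)·12).
Therefore the extremal is
    y(x) = −2 cosh(sqrt(3) x) + 2 tanh(sqrt(3)·12) sinh(sqrt(3) x).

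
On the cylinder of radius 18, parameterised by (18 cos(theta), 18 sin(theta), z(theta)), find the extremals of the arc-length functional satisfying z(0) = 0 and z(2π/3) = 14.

Parameterise the cylinder of radius R = 18 as
    r(θ) = (18 cos θ, 18 sin θ, z(θ)).
The arc-length element is
    ds = sqrt(324 + (dz/dθ)^2) dθ,
so the Lagrangian is L = sqrt(324 + z'^2).
L depends on z' only, not on z or θ, so ∂L/∂z = 0 and
    ∂L/∂z' = z' / sqrt(324 + z'^2).
The Euler-Lagrange equation gives
    d/dθ( z' / sqrt(324 + z'^2) ) = 0,
so z' is constant. Integrating once:
    z(θ) = a θ + b,
a helix on the cylinder (a straight line when the cylinder is unrolled). The constants a, b are determined by the endpoint conditions.
With endpoint conditions z(0) = 0 and z(2π/3) = 14: from z(0) = b we get b = 0, and a·2π/3 + 0 = 14 gives a = 21/π, so
    z(θ) = (21/π) θ.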